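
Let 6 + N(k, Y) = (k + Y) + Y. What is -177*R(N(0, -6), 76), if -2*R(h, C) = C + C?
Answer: 13452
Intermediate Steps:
N(k, Y) = -6 + k + 2*Y (N(k, Y) = -6 + ((k + Y) + Y) = -6 + ((Y + k) + Y) = -6 + (k + 2*Y) = -6 + k + 2*Y)
R(h, C) = -C (R(h, C) = -(C + C)/2 = -C)
-177*R(N(0, -6), 76) = -(-177)*76 = -177*(-76) = 13452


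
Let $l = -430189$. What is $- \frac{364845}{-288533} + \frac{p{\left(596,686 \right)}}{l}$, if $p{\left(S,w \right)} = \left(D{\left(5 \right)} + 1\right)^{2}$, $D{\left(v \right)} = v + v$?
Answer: $\frac{156917393212}{124123722737} \approx 1.2642$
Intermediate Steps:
$D{\left(v \right)} = 2 v$
$p{\left(S,w \right)} = 121$ ($p{\left(S,w \right)} = \left(2 \cdot 5 + 1\right)^{2} = \left(10 + 1\right)^{2} = 11^{2} = 121$)
$- \frac{364845}{-288533} + \frac{p{\left(596,686 \right)}}{l} = - \frac{364845}{-288533} + \frac{121}{-430189} = \left(-364845\right) \left(- \frac{1}{288533}\right) + 121 \left(- \frac{1}{430189}\right) = \frac{364845}{288533} - \frac{121}{430189} = \frac{156917393212}{124123722737}$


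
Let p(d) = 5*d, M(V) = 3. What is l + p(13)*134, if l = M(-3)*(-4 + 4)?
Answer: 8710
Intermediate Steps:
l = 0 (l = 3*(-4 + 4) = 3*0 = 0)
l + p(13)*134 = 0 + (5*13)*134 = 0 + 65*134 = 0 + 8710 = 8710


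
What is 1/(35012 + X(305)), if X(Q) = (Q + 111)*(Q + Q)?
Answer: 1/288772 ≈ 3.4629e-6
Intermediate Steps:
X(Q) = 2*Q*(111 + Q) (X(Q) = (111 + Q)*(2*Q) = 2*Q*(111 + Q))
1/(35012 + X(305)) = 1/(35012 + 2*305*(111 + 305)) = 1/(35012 + 2*305*416) = 1/(35012 + 253760) = 1/288772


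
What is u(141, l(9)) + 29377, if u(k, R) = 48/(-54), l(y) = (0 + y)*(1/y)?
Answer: 264385/9 ≈ 29376.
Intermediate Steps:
l(y) = 1 (l(y) = y/y = 1)
u(k, R) = -8/9 (u(k, R) = 48*(-1/54) = -8/9)
u(141, l(9)) + 29377 = -8/9 + 29377 = 264385/9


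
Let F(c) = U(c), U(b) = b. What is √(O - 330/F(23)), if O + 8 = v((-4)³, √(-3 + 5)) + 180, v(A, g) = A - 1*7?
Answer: √45839/23 ≈ 9.3087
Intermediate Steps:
F(c) = c
v(A, g) = -7 + A (v(A, g) = A - 7 = -7 + A)
O = 101 (O = -8 + ((-7 + (-4)³) + 180) = -8 + ((-7 - 64) + 180) = -8 + (-71 + 180) = -8 + 109 = 101)
√(O - 330/F(23)) = √(101 - 330/23) = √(1993/23) = √45839/23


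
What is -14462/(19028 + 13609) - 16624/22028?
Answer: -215281606/179731959 ≈ -1.1978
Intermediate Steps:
-14462/(19028 + 13609) - 16624/22028 = -14462/32637 - 16624*1/22028 = -14462*1/32637 - 4156/5507 = -14462/32637 - 4156/5507 = -215281606/179731959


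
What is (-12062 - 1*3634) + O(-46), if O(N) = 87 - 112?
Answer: -15721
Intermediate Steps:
O(N) = -25
(-12062 - 1*3634) + O(-46) = (-12062 - 1*3634) - 25 = (-12062 - 3634) - 25 = -15696 - 25 = -15721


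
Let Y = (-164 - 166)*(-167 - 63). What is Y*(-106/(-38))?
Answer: 4022700/19 ≈ 2.1172e+5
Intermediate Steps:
Y = 75900 (Y = -330*(-230) = 75900)
Y*(-106/(-38)) = 75900*(-106/(-38)) = 75900*(-106*(-1/38)) = 75900*(53/19) = 4022700/19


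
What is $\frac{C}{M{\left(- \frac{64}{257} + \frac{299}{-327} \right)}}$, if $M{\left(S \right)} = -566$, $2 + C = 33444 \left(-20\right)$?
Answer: $\frac{334441}{283} \approx 1181.8$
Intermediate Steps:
$C = -668882$ ($C = -2 + 33444 \left(-20\right) = -2 - 668880 = -668882$)
$\frac{C}{M{\left(- \frac{64}{257} + \frac{299}{-327} \right)}} = - \frac{668882}{-566} = \left(-668882\right) \left(- \frac{1}{566}\right) = \frac{334441}{283}$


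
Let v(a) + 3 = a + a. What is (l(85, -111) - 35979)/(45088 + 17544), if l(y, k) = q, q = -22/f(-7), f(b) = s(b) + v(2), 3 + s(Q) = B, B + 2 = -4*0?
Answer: -71947/125264 ≈ -0.57436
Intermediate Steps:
v(a) = -3 + 2*a (v(a) = -3 + (a + a) = -3 + 2*a)
B = -2 (B = -2 - 4*0 = -2 + 0 = -2)
s(Q) = -5 (s(Q) = -3 - 2 = -5)
f(b) = -4 (f(b) = -5 + (-3 + 2*2) = -5 + (-3 + 4) = -5 + 1 = -4)
q = 11/2 (q = -22/(-4) = -22*(-¼) = 11/2 ≈ 5.5000)
l(y, k) = 11/2
(l(85, -111) - 35979)/(45088 + 17544) = (11/2 - 35979)/(45088 + 17544) = -71947/2/62632 = -71947/2*1/62632 = -71947/125264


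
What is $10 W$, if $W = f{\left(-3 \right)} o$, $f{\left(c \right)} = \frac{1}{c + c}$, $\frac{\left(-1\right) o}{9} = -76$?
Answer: $-1140$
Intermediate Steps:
$o = 684$ ($o = \left(-9\right) \left(-76\right) = 684$)
$f{\left(c \right)} = \frac{1}{2 c}$
$W = -114$ ($W = \frac{1}{2 \left(-3\right)} 684 = \frac{1}{2} \left(- \frac{1}{3}\right) 684 = \left(- \frac{1}{6}\right) 684 = -114$)
$10 W = 10 \left(-114\right) = -1140$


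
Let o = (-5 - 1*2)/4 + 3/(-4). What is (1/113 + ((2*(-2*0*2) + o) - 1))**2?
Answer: 622521/51076 ≈ 12.188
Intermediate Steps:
o = -5/2 (o = (-5 - 2)*(1/4) + 3*(-1/4) = -7*1/4 - 3/4 = -7/4 - 3/4 = -5/2 ≈ -2.5000)
(1/113 + ((2*(-2*0*2) + o) - 1))**2 = (1/113 + ((2*(-2*0*2) - 5/2) - 1))**2 = (1/113 + ((2*(0*2) - 5/2) - 1))**2 = (1/113 + ((2*0 - 5/2) - 1))**2 = (1/113 + ((0 - 5/2) - 1))**2 = (1/113 + (-5/2 - 1))**2 = (1/113 - 7/2)**2 = (-789/226)**2 = 622521/51076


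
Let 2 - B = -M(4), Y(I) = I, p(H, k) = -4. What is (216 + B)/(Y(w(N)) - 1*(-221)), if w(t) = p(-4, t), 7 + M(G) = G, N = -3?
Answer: 215/217 ≈ 0.99078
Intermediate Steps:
M(G) = -7 + G
w(t) = -4
B = -1 (B = 2 - (-1)*(-7 + 4) = 2 - (-1)*(-3) = 2 - 1*3 = 2 - 3 = -1)
(216 + B)/(Y(w(N)) - 1*(-221)) = (216 - 1)/(-4 - 1*(-221)) = 215/(-4 + 221) = 215/217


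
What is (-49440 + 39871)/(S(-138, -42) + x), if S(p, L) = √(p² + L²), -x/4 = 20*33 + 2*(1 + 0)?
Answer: 452477/124841 + 69717*√2/499364 ≈ 3.8219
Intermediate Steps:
x = -2648 (x = -4*(20*33 + 2*(1 + 0)) = -4*(660 + 2*1) = -4*(660 + 2) = -4*662 = -2648)
S(p, L) = √(L² + p²)
(-49440 + 39871)/(S(-138, -42) + x) = (-49440 + 39871)/(√((-42)² + (-138)²) - 2648) = -9569/(√(1764 + 19044) - 2648) = -9569/(√20808 - 2648) = -9569/(102*√2 - 2648) = -9569/(-2648 + 102*√2)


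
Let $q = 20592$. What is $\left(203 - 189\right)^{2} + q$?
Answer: $20788$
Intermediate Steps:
$\left(203 - 189\right)^{2} + q = \left(203 - 189\right)^{2} + 20592 = 14^{2} + 20592 = 196 + 20592 = 20788$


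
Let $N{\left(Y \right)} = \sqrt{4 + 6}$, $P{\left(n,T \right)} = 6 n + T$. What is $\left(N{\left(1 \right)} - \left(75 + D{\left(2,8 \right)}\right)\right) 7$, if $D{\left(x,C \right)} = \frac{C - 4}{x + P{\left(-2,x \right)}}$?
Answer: $- \frac{1043}{2} + 7 \sqrt{10} \approx -499.36$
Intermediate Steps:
$P{\left(n,T \right)} = T + 6 n$
$N{\left(Y \right)} = \sqrt{10}$
$D{\left(x,C \right)} = \frac{-4 + C}{-12 + 2 x}$ ($D{\left(x,C \right)} = \frac{C - 4}{x + \left(x + 6 \left(-2\right)\right)} = \frac{-4 + C}{x + \left(x - 12\right)} = \frac{-4 + C}{x + \left(-12 + x\right)} = \frac{-4 + C}{-12 + 2 x}$)
$\left(N{\left(1 \right)} - \left(75 + D{\left(2,8 \right)}\right)\right) 7 = \left(\sqrt{10} - \left(75 + \frac{-4 + 8}{2 \left(-6 + 2\right)}\right)\right) 7 = \left(\sqrt{10} - \left(75 + \frac{1}{2} \frac{1}{-4} \cdot 4\right)\right) 7 = \left(\sqrt{10} - \left(75 + \frac{1}{2} \left(- \frac{1}{4}\right) 4\right)\right) 7 = \left(\sqrt{10} - \frac{149}{2}\right) 7 = \left(- \frac{149}{2} + \sqrt{10}\right) 7 = - \frac{1043}{2} + 7 \sqrt{10}$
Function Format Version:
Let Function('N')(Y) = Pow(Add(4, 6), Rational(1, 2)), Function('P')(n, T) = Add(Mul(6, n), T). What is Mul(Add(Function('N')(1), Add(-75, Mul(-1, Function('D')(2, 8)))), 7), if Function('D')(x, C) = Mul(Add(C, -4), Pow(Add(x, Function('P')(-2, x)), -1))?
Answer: Add(Rational(-1043, 2), Mul(7, Pow(10, Rational(1, 2)))) ≈ -499.36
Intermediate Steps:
Function('P')(n, T) = Add(T, Mul(6, n))
Function('N')(Y) = Pow(10, Rational(1, 2))
Function('D')(x, C) = Mul(Pow(Add(-12, Mul(2, x)), -1), Add(-4, C)) (Function('D')(x, C) = Mul(Add(C, -4), Pow(Add(x, Add(x, Mul(6, -2))), -1)) = Mul(Add(-4, C), Pow(Add(x, Add(x, -12)), -1)) = Mul(Add(-4, C), Pow(Add(x, Add(-12, x)), -1)) = Mul(Add(-4, C), Pow(Add(-12, Mul(2, x)), -1)) = Mul(Pow(Add(-12, Mul(2, x)), -1), Add(-4, C)))
Mul(Add(Function('N')(1), Add(-75, Mul(-1, Function('D')(2, 8)))), 7) = Mul(Add(Pow(10, Rational(1, 2)), Add(-75, Mul(-1, Mul(Rational(1, 2), Pow(Add(-6, 2), -1), Add(-4, 8))))), 7) = Mul(Add(Pow(10, Rational(1, 2)), Add(-75, Mul(-1, Mul(Rational(1, 2), Pow(-4, -1), 4)))), 7) = Mul(Add(Pow(10, Rational(1, 2)), Add(-75, Mul(-1, Mul(Rational(1, 2), Rational(-1, 4), 4)))), 7) = Mul(Add(Pow(10, Rational(1, 2)), Add(-75, Mul(-1, Rational(-1, 2)))), 7) = Mul(Add(Pow(10, Rational(1, 2)), Add(-75, Rational(1, 2))), 7) = Mul(Add(Pow(10, Rational(1, 2)), Rational(-149, 2)), 7) = Mul(Add(Rational(-149, 2), Pow(10, Rational(1, 2))), 7) = Add(Rational(-1043, 2), Mul(7, Pow(10, Rational(1, 2))))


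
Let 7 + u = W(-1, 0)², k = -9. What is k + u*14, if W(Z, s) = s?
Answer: -107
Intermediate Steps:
u = -7 (u = -7 + 0² = -7 + 0 = -7)
k + u*14 = -9 - 7*14 = -9 - 98 = -107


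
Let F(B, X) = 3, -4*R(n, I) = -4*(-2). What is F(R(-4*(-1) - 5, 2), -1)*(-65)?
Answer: -195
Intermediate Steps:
R(n, I) = -2 (R(n, I) = -(-1)*(-2) = -¼*8 = -2)
F(R(-4*(-1) - 5, 2), -1)*(-65) = 3*(-65) = -195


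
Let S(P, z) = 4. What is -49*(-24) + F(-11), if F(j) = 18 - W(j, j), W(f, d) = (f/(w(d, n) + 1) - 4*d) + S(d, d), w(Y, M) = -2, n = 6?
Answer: 1135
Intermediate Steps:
W(f, d) = 4 - f - 4*d (W(f, d) = (f/(-2 + 1) - 4*d) + 4 = (f/(-1) - 4*d) + 4 = (-f - 4*d) + 4 = 4 - f - 4*d)
F(j) = 14 + 5*j (F(j) = 18 - (4 - j - 4*j) = 18 - (4 - 5*j) = 18 + (-4 + 5*j) = 14 + 5*j)
-49*(-24) + F(-11) = -49*(-24) + (14 + 5*(-11)) = 1176 + (14 - 55) = 1176 - 41 = 1135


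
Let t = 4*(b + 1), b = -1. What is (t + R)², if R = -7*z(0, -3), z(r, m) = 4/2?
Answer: 196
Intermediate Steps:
z(r, m) = 2 (z(r, m) = 4*(½) = 2)
t = 0 (t = 4*(-1 + 1) = 4*0 = 0)
R = -14 (R = -7*2 = -14)
(t + R)² = (0 - 14)² = (-14)² = 196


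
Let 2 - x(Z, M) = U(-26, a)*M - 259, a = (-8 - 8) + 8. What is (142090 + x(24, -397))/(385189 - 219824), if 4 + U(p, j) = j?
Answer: 137587/165365 ≈ 0.83202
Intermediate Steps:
a = -8 (a = -16 + 8 = -8)
U(p, j) = -4 + j
x(Z, M) = 261 + 12*M (x(Z, M) = 2 - ((-4 - 8)*M - 259) = 2 - (-12*M - 259) = 2 - (-259 - 12*M) = 2 + (259 + 12*M) = 261 + 12*M)
(142090 + x(24, -397))/(385189 - 219824) = (142090 + (261 + 12*(-397)))/(385189 - 219824) = (142090 + (261 - 4764))/165365 = (142090 - 4503)*(1/165365) = 137587*(1/165365) = 137587/165365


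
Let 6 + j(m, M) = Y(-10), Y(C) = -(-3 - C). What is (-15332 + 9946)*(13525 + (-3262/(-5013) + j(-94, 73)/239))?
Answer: -87280731206864/1198107 ≈ -7.2849e+7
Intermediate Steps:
Y(C) = 3 + C
j(m, M) = -13 (j(m, M) = -6 + (3 - 10) = -6 - 7 = -13)
(-15332 + 9946)*(13525 + (-3262/(-5013) + j(-94, 73)/239)) = (-15332 + 9946)*(13525 + (-3262/(-5013) - 13/239)) = -5386*(13525 + (-3262*(-1/5013) - 13*1/239)) = -5386*(13525 + (3262/5013 - 13/239)) = -5386*(13525 + 714449/1198107) = -5386*16205111624/1198107 = -87280731206864/1198107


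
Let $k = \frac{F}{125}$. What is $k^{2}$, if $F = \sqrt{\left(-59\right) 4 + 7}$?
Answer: $- \frac{229}{15625} \approx -0.014656$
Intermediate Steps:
$F = i \sqrt{229}$ ($F = \sqrt{-236 + 7} = \sqrt{-229} = i \sqrt{229} \approx 15.133 i$)
$k = \frac{i \sqrt{229}}{125} \approx 0.12106 i$
$k^{2} = \left(\frac{i \sqrt{229}}{125}\right)^{2} = - \frac{229}{15625}$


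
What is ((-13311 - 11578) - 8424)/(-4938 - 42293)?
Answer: 33313/47231 ≈ 0.70532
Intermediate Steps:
((-13311 - 11578) - 8424)/(-4938 - 42293) = (-24889 - 8424)/(-47231) = -33313*(-1/47231) = 33313/47231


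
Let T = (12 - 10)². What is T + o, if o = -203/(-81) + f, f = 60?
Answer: 5387/81 ≈ 66.506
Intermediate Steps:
o = 5063/81 (o = -203/(-81) + 60 = -203*(-1/81) + 60 = 203/81 + 60 = 5063/81 ≈ 62.506)
T = 4 (T = 2² = 4)
T + o = 4 + 5063/81 = 5387/81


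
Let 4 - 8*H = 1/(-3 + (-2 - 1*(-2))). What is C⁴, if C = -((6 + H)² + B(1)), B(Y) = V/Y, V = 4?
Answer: 527750246957995681/110075314176 ≈ 4.7944e+6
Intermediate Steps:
B(Y) = 4/Y
H = 13/24 (H = ½ - 1/(8*(-3 + (-2 - 1*(-2)))) = ½ - 1/(8*(-3 + (-2 + 2))) = ½ - 1/(8*(-3 + 0)) = ½ - ⅛/(-3) = ½ - ⅛*(-⅓) = ½ + 1/24 = 13/24 ≈ 0.54167)
C = -26953/576 (C = -((6 + 13/24)² + 4/1) = -((157/24)² + 4*1) = -(24649/576 + 4) = -1*26953/576 = -26953/576 ≈ -46.793)
C⁴ = (-26953/576)⁴ = 527750246957995681/110075314176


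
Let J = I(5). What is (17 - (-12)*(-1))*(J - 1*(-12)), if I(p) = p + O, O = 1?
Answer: 90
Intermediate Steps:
I(p) = 1 + p (I(p) = p + 1 = 1 + p)
J = 6 (J = 1 + 5 = 6)
(17 - (-12)*(-1))*(J - 1*(-12)) = (17 - (-12)*(-1))*(6 - 1*(-12)) = (17 - 6*2)*(6 + 12) = (17 - 12)*18 = 5*18 = 90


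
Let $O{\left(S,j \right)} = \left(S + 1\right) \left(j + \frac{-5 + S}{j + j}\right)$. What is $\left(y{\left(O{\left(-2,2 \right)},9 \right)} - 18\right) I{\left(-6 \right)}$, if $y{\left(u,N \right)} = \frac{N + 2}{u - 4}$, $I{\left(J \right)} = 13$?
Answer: $- \frac{4550}{17} \approx -267.65$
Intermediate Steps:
$O{\left(S,j \right)} = \left(1 + S\right) \left(j + \frac{-5 + S}{2 j}\right)$
$y{\left(u,N \right)} = \frac{2 + N}{-4 + u}$
$\left(y{\left(O{\left(-2,2 \right)},9 \right)} - 18\right) I{\left(-6 \right)} = \left(\frac{2 + 9}{-4 + \frac{-5 + \left(-2\right)^{2} - -8 + 2 \cdot 2^{2} \left(1 - 2\right)}{2 \cdot 2}} - 18\right) 13 = \left(\frac{1}{-4 + \frac{1}{2} \cdot \frac{1}{2} \left(-5 + 4 + 8 + 2 \cdot 4 \left(-1\right)\right)} 11 - 18\right) 13 = \left(\frac{1}{-4 + \frac{1}{2} \cdot \frac{1}{2} \left(-5 + 4 + 8 - 8\right)} 11 - 18\right) 13 = \left(\frac{1}{-4 + \frac{1}{2} \cdot \frac{1}{2} \left(-1\right)} 11 - 18\right) 13 = \left(\frac{1}{-4 - \frac{1}{4}} \cdot 11 - 18\right) 13 = \left(\frac{1}{- \frac{17}{4}} \cdot 11 - 18\right) 13 = \left(\left(- \frac{4}{17}\right) 11 - 18\right) 13 = \left(- \frac{44}{17} - 18\right) 13 = \left(- \frac{350}{17}\right) 13 = - \frac{4550}{17}$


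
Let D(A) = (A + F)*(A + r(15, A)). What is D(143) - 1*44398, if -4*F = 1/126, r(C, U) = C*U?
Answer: 17815232/63 ≈ 2.8278e+5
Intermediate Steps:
F = -1/504 (F = -¼/126 = -¼*1/126 = -1/504 ≈ -0.0019841)
D(A) = 16*A*(-1/504 + A) (D(A) = (A - 1/504)*(A + 15*A) = (-1/504 + A)*(16*A) = 16*A*(-1/504 + A))
D(143) - 1*44398 = (2/63)*143*(-1 + 504*143) - 1*44398 = (2/63)*143*(-1 + 72072) - 44398 = (2/63)*143*72071 - 44398 = 20612306/63 - 44398 = 17815232/63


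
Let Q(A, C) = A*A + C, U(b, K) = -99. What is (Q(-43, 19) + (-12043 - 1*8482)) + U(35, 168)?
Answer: -18756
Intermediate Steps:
Q(A, C) = C + A² (Q(A, C) = A² + C = C + A²)
(Q(-43, 19) + (-12043 - 1*8482)) + U(35, 168) = ((19 + (-43)²) + (-12043 - 1*8482)) - 99 = ((19 + 1849) + (-12043 - 8482)) - 99 = (1868 - 20525) - 99 = -18657 - 99 = -18756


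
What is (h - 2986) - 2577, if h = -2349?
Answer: -7912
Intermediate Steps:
(h - 2986) - 2577 = (-2349 - 2986) - 2577 = -5335 - 2577 = -7912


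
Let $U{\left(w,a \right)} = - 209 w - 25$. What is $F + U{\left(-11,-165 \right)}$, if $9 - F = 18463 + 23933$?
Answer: $-40113$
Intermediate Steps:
$F = -42387$ ($F = 9 - \left(18463 + 23933\right) = 9 - 42396 = -42387$)
$U{\left(w,a \right)} = -25 - 209 w$
$F + U{\left(-11,-165 \right)} = -42387 - -2274 = -42387 + \left(-25 + 2299\right) = -42387 + 2274 = -40113$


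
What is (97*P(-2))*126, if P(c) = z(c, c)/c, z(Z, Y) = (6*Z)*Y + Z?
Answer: -134442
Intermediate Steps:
z(Z, Y) = Z + 6*Y*Z (z(Z, Y) = 6*Y*Z + Z = Z + 6*Y*Z)
P(c) = 1 + 6*c (P(c) = (c*(1 + 6*c))/c = 1 + 6*c)
(97*P(-2))*126 = (97*(1 + 6*(-2)))*126 = (97*(1 - 12))*126 = (97*(-11))*126 = -1067*126 = -134442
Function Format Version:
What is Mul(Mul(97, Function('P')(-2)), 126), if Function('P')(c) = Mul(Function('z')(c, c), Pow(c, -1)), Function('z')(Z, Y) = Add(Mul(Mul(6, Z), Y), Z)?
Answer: -134442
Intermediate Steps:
Function('z')(Z, Y) = Add(Z, Mul(6, Y, Z)) (Function('z')(Z, Y) = Add(Mul(6, Y, Z), Z) = Add(Z, Mul(6, Y, Z)))
Function('P')(c) = Add(1, Mul(6, c)) (Function('P')(c) = Mul(Mul(c, Add(1, Mul(6, c))), Pow(c, -1)) = Add(1, Mul(6, c)))
Mul(Mul(97, Function('P')(-2)), 126) = Mul(Mul(97, Add(1, Mul(6, -2))), 126) = Mul(Mul(97, Add(1, -12)), 126) = Mul(Mul(97, -11), 126) = Mul(-1067, 126) = -134442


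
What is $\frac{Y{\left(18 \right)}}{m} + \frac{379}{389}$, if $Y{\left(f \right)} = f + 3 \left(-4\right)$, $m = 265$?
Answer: $\frac{102769}{103085} \approx 0.99693$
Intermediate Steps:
$Y{\left(f \right)} = -12 + f$ ($Y{\left(f \right)} = f - 12 = -12 + f$)
$\frac{Y{\left(18 \right)}}{m} + \frac{379}{389} = \frac{-12 + 18}{265} + \frac{379}{389} = 6 \cdot \frac{1}{265} + 379 \cdot \frac{1}{389} = \frac{6}{265} + \frac{379}{389} = \frac{102769}{103085}$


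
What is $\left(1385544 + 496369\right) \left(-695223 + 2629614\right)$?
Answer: $3640355569983$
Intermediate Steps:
$\left(1385544 + 496369\right) \left(-695223 + 2629614\right) = 1881913 \cdot 1934391 = 3640355569983$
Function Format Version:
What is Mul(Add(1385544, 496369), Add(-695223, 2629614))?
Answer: 3640355569983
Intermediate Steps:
Mul(Add(1385544, 496369), Add(-695223, 2629614)) = Mul(1881913, 1934391) = 3640355569983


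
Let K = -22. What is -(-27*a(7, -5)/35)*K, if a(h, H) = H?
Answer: 594/7 ≈ 84.857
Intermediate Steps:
-(-27*a(7, -5)/35)*K = -(-(-135)/35)*(-22) = -(-27*(-⅐))*(-22) = -27*(-22)/7 = -1*(-594/7) = 594/7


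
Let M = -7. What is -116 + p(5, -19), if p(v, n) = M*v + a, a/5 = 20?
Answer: -51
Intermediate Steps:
a = 100 (a = 5*20 = 100)
p(v, n) = 100 - 7*v (p(v, n) = -7*v + 100 = 100 - 7*v)
-116 + p(5, -19) = -116 + (100 - 7*5) = -116 + (100 - 35) = -116 + 65 = -51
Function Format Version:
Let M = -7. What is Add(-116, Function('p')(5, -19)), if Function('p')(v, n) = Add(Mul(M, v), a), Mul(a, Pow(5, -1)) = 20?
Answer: -51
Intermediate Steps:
a = 100 (a = Mul(5, 20) = 100)
Function('p')(v, n) = Add(100, Mul(-7, v)) (Function('p')(v, n) = Add(Mul(-7, v), 100) = Add(100, Mul(-7, v)))
Add(-116, Function('p')(5, -19)) = Add(-116, Add(100, Mul(-7, 5))) = Add(-116, Add(100, -35)) = Add(-116, 65) = -51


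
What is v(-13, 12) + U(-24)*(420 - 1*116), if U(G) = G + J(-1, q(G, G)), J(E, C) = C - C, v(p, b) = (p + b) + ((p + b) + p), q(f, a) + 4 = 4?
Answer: -7311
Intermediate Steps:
q(f, a) = 0 (q(f, a) = -4 + 4 = 0)
v(p, b) = 2*b + 3*p (v(p, b) = (b + p) + ((b + p) + p) = (b + p) + (b + 2*p) = 2*b + 3*p)
J(E, C) = 0
U(G) = G (U(G) = G + 0 = G)
v(-13, 12) + U(-24)*(420 - 1*116) = (2*12 + 3*(-13)) - 24*(420 - 1*116) = (24 - 39) - 24*(420 - 116) = -15 - 24*304 = -15 - 7296 = -7311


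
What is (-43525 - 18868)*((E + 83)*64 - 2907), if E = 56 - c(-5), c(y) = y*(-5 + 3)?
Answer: -333740157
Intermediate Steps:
c(y) = -2*y (c(y) = y*(-2) = -2*y)
E = 46 (E = 56 - (-2)*(-5) = 56 - 1*10 = 56 - 10 = 46)
(-43525 - 18868)*((E + 83)*64 - 2907) = (-43525 - 18868)*((46 + 83)*64 - 2907) = -62393*(129*64 - 2907) = -62393*(8256 - 2907) = -62393*5349 = -333740157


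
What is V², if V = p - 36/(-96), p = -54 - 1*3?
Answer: 205209/64 ≈ 3206.4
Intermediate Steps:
p = -57 (p = -54 - 3 = -57)
V = -453/8 (V = -57 - 36/(-96) = -57 - 36*(-1)/96 = -57 - 1*(-3/8) = -57 + 3/8 = -453/8 ≈ -56.625)
V² = (-453/8)² = 205209/64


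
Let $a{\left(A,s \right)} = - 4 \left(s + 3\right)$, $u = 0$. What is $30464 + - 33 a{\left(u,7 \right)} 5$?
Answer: $37064$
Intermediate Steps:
$a{\left(A,s \right)} = -12 - 4 s$ ($a{\left(A,s \right)} = - 4 \left(3 + s\right) = -12 - 4 s$)
$30464 + - 33 a{\left(u,7 \right)} 5 = 30464 + - 33 \left(-12 - 28\right) 5 = 30464 + \left(-33\right) \left(-40\right) 5 = 30464 + 1320 \cdot 5 = 30464 + 6600 = 37064$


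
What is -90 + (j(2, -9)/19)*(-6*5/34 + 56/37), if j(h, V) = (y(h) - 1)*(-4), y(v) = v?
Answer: -1077178/11951 ≈ -90.133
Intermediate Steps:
j(h, V) = 4 - 4*h (j(h, V) = (h - 1)*(-4) = (-1 + h)*(-4) = 4 - 4*h)
-90 + (j(2, -9)/19)*(-6*5/34 + 56/37) = -90 + ((4 - 4*2)/19)*(-6*5/34 + 56/37) = -90 + ((4 - 8)*(1/19))*(-30*1/34 + 56*(1/37)) = -90 + (-4*1/19)*(-15/17 + 56/37) = -90 - 4/19*397/629 = -90 - 1588/11951 = -1077178/11951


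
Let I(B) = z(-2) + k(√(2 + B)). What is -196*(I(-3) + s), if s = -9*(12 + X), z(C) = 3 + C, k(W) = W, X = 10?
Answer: 38612 - 196*I ≈ 38612.0 - 196.0*I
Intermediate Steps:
s = -198 (s = -9*(12 + 10) = -9*22 = -198)
I(B) = 1 + √(2 + B) (I(B) = (3 - 2) + √(2 + B) = 1 + √(2 + B))
-196*(I(-3) + s) = -196*((1 + √(2 - 3)) - 198) = -196*((1 + √(-1)) - 198) = -196*((1 + I) - 198) = -196*(-197 + I) = 38612 - 196*I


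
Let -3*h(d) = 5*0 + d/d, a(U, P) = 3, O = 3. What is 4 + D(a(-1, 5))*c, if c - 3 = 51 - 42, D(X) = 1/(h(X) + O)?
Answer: 17/2 ≈ 8.5000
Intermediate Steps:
h(d) = -⅓ (h(d) = -(5*0 + d/d)/3 = -(0 + 1)/3 = -⅓*1 = -⅓)
D(X) = 3/8 (D(X) = 1/(-⅓ + 3) = 1/(8/3) = 3/8)
c = 12 (c = 3 + (51 - 42) = 3 + 9 = 12)
4 + D(a(-1, 5))*c = 4 + (3/8)*12 = 4 + 9/2 = 17/2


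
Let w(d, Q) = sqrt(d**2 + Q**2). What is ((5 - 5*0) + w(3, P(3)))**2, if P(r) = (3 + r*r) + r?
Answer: 259 + 30*sqrt(26) ≈ 411.97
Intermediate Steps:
P(r) = 3 + r + r**2 (P(r) = (3 + r**2) + r = 3 + r + r**2)
w(d, Q) = sqrt(Q**2 + d**2)
((5 - 5*0) + w(3, P(3)))**2 = ((5 - 5*0) + sqrt((3 + 3 + 3**2)**2 + 3**2))**2 = ((5 + 0) + sqrt((3 + 3 + 9)**2 + 9))**2 = (5 + sqrt(15**2 + 9))**2 = (5 + sqrt(225 + 9))**2 = (5 + sqrt(234))**2 = (5 + 3*sqrt(26))**2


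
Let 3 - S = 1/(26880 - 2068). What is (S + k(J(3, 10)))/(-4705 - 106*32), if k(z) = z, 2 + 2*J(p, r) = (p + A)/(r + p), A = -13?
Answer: -521039/2611735932 ≈ -0.00019950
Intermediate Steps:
J(p, r) = -1 + (-13 + p)/(2*(p + r)) (J(p, r) = -1 + ((p - 13)/(r + p))/2 = -1 + ((-13 + p)/(p + r))/2 = -1 + (-13 + p)/(2*(p + r)))
S = 74435/24812 (S = 3 - 1/(26880 - 2068) = 3 - 1/24812 = 74435/24812 ≈ 3.0000)
(S + k(J(3, 10)))/(-4705 - 106*32) = (74435/24812 + (-13/2 - 1*10 - ½*3)/(3 + 10))/(-4705 - 106*32) = (74435/24812 + (-13/2 - 10 - 3/2)/13)/(-4705 - 3392) = (74435/24812 + (1/13)*(-18))/(-8097) = (74435/24812 - 18/13)*(-1/8097) = (521039/322556)*(-1/8097) = -521039/2611735932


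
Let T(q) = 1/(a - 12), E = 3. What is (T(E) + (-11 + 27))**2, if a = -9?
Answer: 112225/441 ≈ 254.48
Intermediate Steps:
T(q) = -1/21 (T(q) = 1/(-9 - 12) = 1/(-21) = -1/21)
(T(E) + (-11 + 27))**2 = (-1/21 + (-11 + 27))**2 = (-1/21 + 16)**2 = (335/21)**2 = 112225/441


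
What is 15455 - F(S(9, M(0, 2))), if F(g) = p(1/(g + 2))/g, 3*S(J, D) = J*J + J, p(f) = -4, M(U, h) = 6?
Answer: 231827/15 ≈ 15455.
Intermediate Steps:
S(J, D) = J/3 + J**2/3 (S(J, D) = (J*J + J)/3 = (J**2 + J)/3 = (J + J**2)/3 = J/3 + J**2/3)
F(g) = -4/g
15455 - F(S(9, M(0, 2))) = 15455 - (-4)/((1/3)*9*(1 + 9)) = 15455 - (-4)/((1/3)*9*10) = 15455 - (-4)/30 = 15455 - 1*(-2/15) = 15455 + 2/15 = 231827/15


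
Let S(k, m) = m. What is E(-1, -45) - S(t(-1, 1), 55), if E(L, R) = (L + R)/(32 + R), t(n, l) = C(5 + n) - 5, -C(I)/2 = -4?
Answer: -669/13 ≈ -51.462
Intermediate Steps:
C(I) = 8 (C(I) = -2*(-4) = 8)
t(n, l) = 3 (t(n, l) = 8 - 5 = 3)
E(L, R) = (L + R)/(32 + R)
E(-1, -45) - S(t(-1, 1), 55) = (-1 - 45)/(32 - 45) - 1*55 = -46/(-13) - 55 = -1/13*(-46) - 55 = 46/13 - 55 = -669/13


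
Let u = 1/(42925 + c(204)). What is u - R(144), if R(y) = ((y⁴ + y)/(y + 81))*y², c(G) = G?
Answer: -8545391667007483/215645 ≈ -3.9627e+10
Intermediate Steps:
R(y) = y²*(y + y⁴)/(81 + y) (R(y) = ((y + y⁴)/(81 + y))*y² = y²*(y + y⁴)/(81 + y))
u = 1/43129 (u = 1/(42925 + 204) = 1/43129 ≈ 2.3186e-5)
u - R(144) = 1/43129 - (144³ + 144⁶)/(81 + 144) = 1/43129 - (2985984 + 8916100448256)/225 = 1/43129 - 8916103434240/225 = 1/43129 - 1*198135631872/5 = 1/43129 - 198135631872/5 = -8545391667007483/215645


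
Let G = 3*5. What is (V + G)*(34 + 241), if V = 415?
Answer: 118250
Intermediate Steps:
G = 15
(V + G)*(34 + 241) = (415 + 15)*(34 + 241) = 430*275 = 118250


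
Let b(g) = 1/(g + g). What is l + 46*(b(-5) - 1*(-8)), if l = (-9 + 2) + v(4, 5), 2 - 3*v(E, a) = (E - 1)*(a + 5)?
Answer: 5206/15 ≈ 347.07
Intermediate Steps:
v(E, a) = 2/3 - (-1 + E)*(5 + a)/3 (v(E, a) = 2/3 - (E - 1)*(a + 5)/3 = 2/3 - (-1 + E)*(5 + a)/3)
b(g) = 1/(2*g)
l = -49/3 (l = (-9 + 2) + (7/3 - 5/3*4 + (1/3)*5 - 1/3*4*5) = -7 + (7/3 - 20/3 + 5/3 - 20/3) = -7 - 28/3 = -49/3 ≈ -16.333)
l + 46*(b(-5) - 1*(-8)) = -49/3 + 46*((1/2)/(-5) - 1*(-8)) = -49/3 + 46*((1/2)*(-1/5) + 8) = -49/3 + 46*(-1/10 + 8) = -49/3 + 46*(79/10) = -49/3 + 1817/5 = 5206/15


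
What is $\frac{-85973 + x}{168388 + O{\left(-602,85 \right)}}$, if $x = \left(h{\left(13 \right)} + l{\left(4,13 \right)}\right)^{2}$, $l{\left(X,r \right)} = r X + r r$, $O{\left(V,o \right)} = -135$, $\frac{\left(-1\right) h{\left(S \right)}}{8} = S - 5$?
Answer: $- \frac{61324}{168253} \approx -0.36447$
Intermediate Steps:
$h{\left(S \right)} = 40 - 8 S$ ($h{\left(S \right)} = - 8 \left(S - 5\right) = - 8 \left(-5 + S\right) = 40 - 8 S$)
$l{\left(X,r \right)} = r^{2} + X r$ ($l{\left(X,r \right)} = X r + r^{2} = r^{2} + X r$)
$x = 24649$ ($x = \left(\left(40 - 104\right) + 13 \left(4 + 13\right)\right)^{2} = \left(\left(40 - 104\right) + 13 \cdot 17\right)^{2} = \left(-64 + 221\right)^{2} = 157^{2} = 24649$)
$\frac{-85973 + x}{168388 + O{\left(-602,85 \right)}} = \frac{-85973 + 24649}{168388 - 135} = - \frac{61324}{168253}$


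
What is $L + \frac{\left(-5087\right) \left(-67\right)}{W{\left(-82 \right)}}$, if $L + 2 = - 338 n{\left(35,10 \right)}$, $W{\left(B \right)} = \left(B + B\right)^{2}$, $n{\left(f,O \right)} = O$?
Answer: $- \frac{90621443}{26896} \approx -3369.3$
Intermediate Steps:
$W{\left(B \right)} = 4 B^{2}$ ($W{\left(B \right)} = \left(2 B\right)^{2} = 4 B^{2}$)
$L = -3382$ ($L = -2 - 3380 = -3382$)
$L + \frac{\left(-5087\right) \left(-67\right)}{W{\left(-82 \right)}} = -3382 + \frac{\left(-5087\right) \left(-67\right)}{4 \left(-82\right)^{2}} = -3382 + \frac{340829}{4 \cdot 6724} = -3382 + \frac{340829}{26896} = - \frac{90621443}{26896}$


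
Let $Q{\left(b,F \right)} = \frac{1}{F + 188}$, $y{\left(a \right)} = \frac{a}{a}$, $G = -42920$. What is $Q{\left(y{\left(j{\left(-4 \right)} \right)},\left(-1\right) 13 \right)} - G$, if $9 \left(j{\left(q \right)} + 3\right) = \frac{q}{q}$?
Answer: $\frac{7511001}{175} \approx 42920.0$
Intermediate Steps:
$j{\left(q \right)} = - \frac{26}{9}$ ($j{\left(q \right)} = -3 + \frac{q \frac{1}{q}}{9} = -3 + \frac{1}{9} \cdot 1 = -3 + \frac{1}{9} = - \frac{26}{9}$)
$y{\left(a \right)} = 1$
$Q{\left(b,F \right)} = \frac{1}{188 + F}$
$Q{\left(y{\left(j{\left(-4 \right)} \right)},\left(-1\right) 13 \right)} - G = \frac{1}{188 - 13} - -42920 = \frac{1}{188 - 13} + 42920 = \frac{1}{175} + 42920 = \frac{7511001}{175}$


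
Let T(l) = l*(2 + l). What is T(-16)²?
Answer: 50176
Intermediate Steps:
T(-16)² = (-16*(2 - 16))² = (-16*(-14))² = 224² = 50176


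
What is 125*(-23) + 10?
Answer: -2865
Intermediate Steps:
125*(-23) + 10 = -2875 + 10 = -2865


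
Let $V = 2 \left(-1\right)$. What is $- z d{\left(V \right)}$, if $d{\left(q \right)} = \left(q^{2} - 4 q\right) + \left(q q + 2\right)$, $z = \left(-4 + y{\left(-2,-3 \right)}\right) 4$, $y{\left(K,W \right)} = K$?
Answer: $432$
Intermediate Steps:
$V = -2$
$z = -24$ ($z = \left(-4 - 2\right) 4 = \left(-6\right) 4 = -24$)
$d{\left(q \right)} = 2 - 4 q + 2 q^{2}$ ($d{\left(q \right)} = \left(q^{2} - 4 q\right) + \left(q^{2} + 2\right) = \left(q^{2} - 4 q\right) + \left(2 + q^{2}\right) = 2 - 4 q + 2 q^{2}$)
$- z d{\left(V \right)} = - \left(-24\right) \left(2 - -8 + 2 \left(-2\right)^{2}\right) = - \left(-24\right) \left(2 + 8 + 2 \cdot 4\right) = - \left(-24\right) \left(2 + 8 + 8\right) = - \left(-24\right) 18 = \left(-1\right) \left(-432\right) = 432$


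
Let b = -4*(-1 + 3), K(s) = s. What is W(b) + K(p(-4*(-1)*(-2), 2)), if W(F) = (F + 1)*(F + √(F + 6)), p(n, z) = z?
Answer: 58 - 7*I*√2 ≈ 58.0 - 9.8995*I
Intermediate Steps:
b = -8 (b = -4*2 = -8)
W(F) = (1 + F)*(F + √(6 + F))
W(b) + K(p(-4*(-1)*(-2), 2)) = (-8 + (-8)² + √(6 - 8) - 8*√(6 - 8)) + 2 = (-8 + 64 + √(-2) - 8*I*√2) + 2 = (-8 + 64 + I*√2 - 8*I*√2) + 2 = (56 - 7*I*√2) + 2 = 58 - 7*I*√2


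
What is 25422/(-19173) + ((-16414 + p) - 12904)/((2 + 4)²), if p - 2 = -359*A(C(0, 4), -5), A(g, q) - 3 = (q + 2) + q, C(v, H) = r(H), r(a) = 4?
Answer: -176191775/230076 ≈ -765.80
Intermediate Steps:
C(v, H) = 4
A(g, q) = 5 + 2*q (A(g, q) = 3 + ((q + 2) + q) = 3 + ((2 + q) + q) = 3 + (2 + 2*q) = 5 + 2*q)
p = 1797 (p = 2 - 359*(5 + 2*(-5)) = 2 - 359*(5 - 10) = 2 - 359*(-5) = 2 + 1795 = 1797)
25422/(-19173) + ((-16414 + p) - 12904)/((2 + 4)²) = 25422/(-19173) + ((-16414 + 1797) - 12904)/((2 + 4)²) = 25422*(-1/19173) + (-14617 - 12904)/(6²) = -8474/6391 - 27521/36 = -176191775/230076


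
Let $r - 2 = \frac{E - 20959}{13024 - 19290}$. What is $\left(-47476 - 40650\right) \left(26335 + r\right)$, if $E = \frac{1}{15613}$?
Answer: $- \frac{113546112465994956}{48915529} \approx -2.3213 \cdot 10^{9}$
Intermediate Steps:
$E = \frac{1}{15613} \approx 6.4049 \cdot 10^{-5}$
$r = \frac{261447491}{48915529}$ ($r = 2 + \frac{\frac{1}{15613} - 20959}{13024 - 19290} = 2 - \frac{327232866}{15613 \left(-6266\right)} = 2 - - \frac{163616433}{48915529} = 2 + \frac{163616433}{48915529} = \frac{261447491}{48915529} \approx 5.3449$)
$\left(-47476 - 40650\right) \left(26335 + r\right) = \left(-47476 - 40650\right) \left(26335 + \frac{261447491}{48915529}\right) = \left(-88126\right) \frac{1288451903706}{48915529} = - \frac{113546112465994956}{48915529}$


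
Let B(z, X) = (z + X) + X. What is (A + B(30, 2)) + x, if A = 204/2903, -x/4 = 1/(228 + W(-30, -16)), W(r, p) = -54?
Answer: 8599016/252561 ≈ 34.047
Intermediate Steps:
B(z, X) = z + 2*X (B(z, X) = (X + z) + X = z + 2*X)
x = -2/87 (x = -4/(228 - 54) = -4/174 = -4*1/174 = -2/87 ≈ -0.022988)
A = 204/2903 (A = 204*(1/2903) = 204/2903 ≈ 0.070272)
(A + B(30, 2)) + x = (204/2903 + (30 + 2*2)) - 2/87 = (204/2903 + (30 + 4)) - 2/87 = (204/2903 + 34) - 2/87 = 98906/2903 - 2/87 = 8599016/252561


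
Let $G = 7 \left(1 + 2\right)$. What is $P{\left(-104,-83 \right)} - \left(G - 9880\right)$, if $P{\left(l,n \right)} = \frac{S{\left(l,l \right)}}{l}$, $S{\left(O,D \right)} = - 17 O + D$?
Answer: $9843$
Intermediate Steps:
$G = 21$ ($G = 7 \cdot 3 = 21$)
$S{\left(O,D \right)} = D - 17 O$
$P{\left(l,n \right)} = -16$ ($P{\left(l,n \right)} = \frac{l - 17 l}{l} = \frac{\left(-16\right) l}{l} = -16$)
$P{\left(-104,-83 \right)} - \left(G - 9880\right) = -16 - \left(21 - 9880\right) = -16 - -9859 = -16 + 9859 = 9843$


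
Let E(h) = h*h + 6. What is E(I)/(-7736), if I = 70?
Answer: -2453/3868 ≈ -0.63418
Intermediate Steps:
E(h) = 6 + h² (E(h) = h² + 6 = 6 + h²)
E(I)/(-7736) = (6 + 70²)/(-7736) = (6 + 4900)*(-1/7736) = 4906*(-1/7736) = -2453/3868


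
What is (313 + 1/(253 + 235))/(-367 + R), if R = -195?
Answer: -152745/274256 ≈ -0.55694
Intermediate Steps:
(313 + 1/(253 + 235))/(-367 + R) = (313 + 1/(253 + 235))/(-367 - 195) = (313 + 1/488)/(-562) = (313 + 1/488)*(-1/562) = (152745/488)*(-1/562) = -152745/274256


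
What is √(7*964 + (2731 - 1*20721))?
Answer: I*√11242 ≈ 106.03*I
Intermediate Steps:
√(7*964 + (2731 - 1*20721)) = √(6748 + (2731 - 20721)) = √(6748 - 17990) = √(-11242) = I*√11242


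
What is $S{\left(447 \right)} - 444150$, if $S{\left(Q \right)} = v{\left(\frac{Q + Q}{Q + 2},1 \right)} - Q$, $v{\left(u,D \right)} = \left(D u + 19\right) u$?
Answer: $- \frac{89622773847}{201601} \approx -4.4456 \cdot 10^{5}$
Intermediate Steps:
$v{\left(u,D \right)} = u \left(19 + D u\right)$ ($v{\left(u,D \right)} = \left(19 + D u\right) u = u \left(19 + D u\right)$)
$S{\left(Q \right)} = - Q + \frac{2 Q \left(19 + \frac{2 Q}{2 + Q}\right)}{2 + Q}$ ($S{\left(Q \right)} = \frac{Q + Q}{Q + 2} \left(19 + 1 \frac{Q + Q}{Q + 2}\right) - Q = \frac{2 Q}{2 + Q} \left(19 + 1 \frac{2 Q}{2 + Q}\right) - Q = \frac{2 Q}{2 + Q} \left(19 + \frac{2 Q}{2 + Q}\right) - Q = \frac{2 Q \left(19 + \frac{2 Q}{2 + Q}\right)}{2 + Q} - Q = - Q + \frac{2 Q \left(19 + \frac{2 Q}{2 + Q}\right)}{2 + Q}$)
$S{\left(447 \right)} - 444150 = \frac{447 \left(76 - \left(2 + 447\right)^{2} + 42 \cdot 447\right)}{\left(2 + 447\right)^{2}} - 444150 = \frac{447 \left(76 - 449^{2} + 18774\right)}{201601} - 444150 = 447 \cdot \frac{1}{201601} \left(76 - 201601 + 18774\right) - 444150 = 447 \cdot \frac{1}{201601} \left(-182751\right) - 444150 = - \frac{81689697}{201601} - 444150 = - \frac{89622773847}{201601}$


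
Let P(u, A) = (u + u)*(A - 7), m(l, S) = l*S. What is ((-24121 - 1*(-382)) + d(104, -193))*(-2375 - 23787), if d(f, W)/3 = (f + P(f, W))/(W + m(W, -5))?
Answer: 120678739338/193 ≈ 6.2528e+8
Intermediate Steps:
m(l, S) = S*l
P(u, A) = 2*u*(-7 + A) (P(u, A) = (2*u)*(-7 + A) = 2*u*(-7 + A))
d(f, W) = -3*(f + 2*f*(-7 + W))/(4*W) (d(f, W) = 3*((f + 2*f*(-7 + W))/(W - 5*W)) = 3*((f + 2*f*(-7 + W))/((-4*W))) = 3*((f + 2*f*(-7 + W))*(-1/(4*W))) = 3*(-(f + 2*f*(-7 + W))/(4*W)) = -3*(f + 2*f*(-7 + W))/(4*W))
((-24121 - 1*(-382)) + d(104, -193))*(-2375 - 23787) = ((-24121 - 1*(-382)) + (¾)*104*(13 - 2*(-193))/(-193))*(-2375 - 23787) = ((-24121 + 382) + (¾)*104*(-1/193)*(13 + 386))*(-26162) = (-23739 + (¾)*104*(-1/193)*399)*(-26162) = (-23739 - 31122/193)*(-26162) = -4612749/193*(-26162) = 120678739338/193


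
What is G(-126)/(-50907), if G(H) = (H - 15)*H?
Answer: -5922/16969 ≈ -0.34899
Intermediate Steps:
G(H) = H*(-15 + H) (G(H) = (-15 + H)*H = H*(-15 + H))
G(-126)/(-50907) = -126*(-15 - 126)/(-50907) = -126*(-141)*(-1/50907) = 17766*(-1/50907) = -5922/16969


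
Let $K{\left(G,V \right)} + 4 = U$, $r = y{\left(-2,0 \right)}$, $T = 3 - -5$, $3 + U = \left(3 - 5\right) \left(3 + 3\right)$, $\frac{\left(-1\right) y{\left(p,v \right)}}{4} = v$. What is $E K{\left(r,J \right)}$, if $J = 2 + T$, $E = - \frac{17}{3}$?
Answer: $\frac{323}{3} \approx 107.67$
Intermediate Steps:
$E = - \frac{17}{3}$ ($E = \left(-17\right) \frac{1}{3} = - \frac{17}{3} \approx -5.6667$)
$y{\left(p,v \right)} = - 4 v$
$U = -15$ ($U = -3 + \left(3 - 5\right) \left(3 + 3\right) = -3 - 12 = -15$)
$T = 8$ ($T = 3 + 5 = 8$)
$r = 0$ ($r = \left(-4\right) 0 = 0$)
$J = 10$ ($J = 2 + 8 = 10$)
$K{\left(G,V \right)} = -19$ ($K{\left(G,V \right)} = -4 - 15 = -19$)
$E K{\left(r,J \right)} = \left(- \frac{17}{3}\right) \left(-19\right) = \frac{323}{3}$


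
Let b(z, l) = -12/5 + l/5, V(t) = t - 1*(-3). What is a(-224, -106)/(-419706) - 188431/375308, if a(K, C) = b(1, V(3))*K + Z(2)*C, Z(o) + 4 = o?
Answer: -198165173431/393797548620 ≈ -0.50322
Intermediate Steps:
Z(o) = -4 + o
V(t) = 3 + t (V(t) = t + 3 = 3 + t)
b(z, l) = -12/5 + l/5 (b(z, l) = -12*⅕ + l*(⅕) = -12/5 + l/5)
a(K, C) = -2*C - 6*K/5 (a(K, C) = (-12/5 + (3 + 3)/5)*K + (-4 + 2)*C = (-12/5 + (⅕)*6)*K - 2*C = (-12/5 + 6/5)*K - 2*C = -6*K/5 - 2*C = -2*C - 6*K/5)
a(-224, -106)/(-419706) - 188431/375308 = (-2*(-106) - 6/5*(-224))/(-419706) - 188431/375308 = (212 + 1344/5)*(-1/419706) - 188431*1/375308 = (2404/5)*(-1/419706) - 188431/375308 = -1202/1049265 - 188431/375308 = -198165173431/393797548620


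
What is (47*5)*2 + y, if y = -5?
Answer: 465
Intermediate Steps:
(47*5)*2 + y = (47*5)*2 - 5 = 235*2 - 5 = 470 - 5 = 465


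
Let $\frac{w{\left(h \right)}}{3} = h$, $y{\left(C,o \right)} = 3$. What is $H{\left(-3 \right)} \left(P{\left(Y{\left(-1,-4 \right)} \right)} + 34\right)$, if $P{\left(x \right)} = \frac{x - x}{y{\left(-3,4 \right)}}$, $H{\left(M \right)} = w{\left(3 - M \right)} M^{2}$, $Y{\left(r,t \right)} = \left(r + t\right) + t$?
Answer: $5508$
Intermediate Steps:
$w{\left(h \right)} = 3 h$
$Y{\left(r,t \right)} = r + 2 t$
$H{\left(M \right)} = M^{2} \left(9 - 3 M\right)$ ($H{\left(M \right)} = 3 \left(3 - M\right) M^{2} = \left(9 - 3 M\right) M^{2} = M^{2} \left(9 - 3 M\right)$)
$P{\left(x \right)} = 0$ ($P{\left(x \right)} = \frac{x - x}{3} = 0 \cdot \frac{1}{3} = 0$)
$H{\left(-3 \right)} \left(P{\left(Y{\left(-1,-4 \right)} \right)} + 34\right) = 3 \left(-3\right)^{2} \left(3 - -3\right) \left(0 + 34\right) = 3 \cdot 9 \left(3 + 3\right) 34 = 3 \cdot 9 \cdot 6 \cdot 34 = 162 \cdot 34 = 5508$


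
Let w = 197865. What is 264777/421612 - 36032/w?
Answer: 37198577521/83422258380 ≈ 0.44591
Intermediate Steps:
264777/421612 - 36032/w = 264777/421612 - 36032/197865 = 37198577521/83422258380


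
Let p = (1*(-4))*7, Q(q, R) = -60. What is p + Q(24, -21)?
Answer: -88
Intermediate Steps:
p = -28 (p = -4*7 = -28)
p + Q(24, -21) = -28 - 60 = -88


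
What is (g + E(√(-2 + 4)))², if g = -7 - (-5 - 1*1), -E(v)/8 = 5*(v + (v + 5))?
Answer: 53201 + 32160*√2 ≈ 98682.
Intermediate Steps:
E(v) = -200 - 80*v (E(v) = -40*(v + (v + 5)) = -40*(v + (5 + v)) = -40*(5 + 2*v) = -8*(25 + 10*v) = -200 - 80*v)
g = -1 (g = -7 - (-5 - 1) = -7 - 1*(-6) = -7 + 6 = -1)
(g + E(√(-2 + 4)))² = (-1 + (-200 - 80*√(-2 + 4)))² = (-1 + (-200 - 80*√2))² = (-201 - 80*√2)²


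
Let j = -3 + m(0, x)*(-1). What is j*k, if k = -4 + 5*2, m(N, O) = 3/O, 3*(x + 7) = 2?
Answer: -288/19 ≈ -15.158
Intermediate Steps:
x = -19/3 (x = -7 + (⅓)*2 = -7 + ⅔ = -19/3 ≈ -6.3333)
j = -48/19 (j = -3 + (3/(-19/3))*(-1) = -3 + (3*(-3/19))*(-1) = -3 - 9/19*(-1) = -3 + 9/19 = -48/19 ≈ -2.5263)
k = 6 (k = -4 + 10 = 6)
j*k = -48/19*6 = -288/19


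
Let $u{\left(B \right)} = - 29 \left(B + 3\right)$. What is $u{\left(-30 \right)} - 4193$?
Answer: $-3410$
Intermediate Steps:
$u{\left(B \right)} = -87 - 29 B$ ($u{\left(B \right)} = - 29 \left(3 + B\right) = -87 - 29 B$)
$u{\left(-30 \right)} - 4193 = \left(-87 - -870\right) - 4193 = \left(-87 + 870\right) - 4193 = 783 - 4193 = -3410$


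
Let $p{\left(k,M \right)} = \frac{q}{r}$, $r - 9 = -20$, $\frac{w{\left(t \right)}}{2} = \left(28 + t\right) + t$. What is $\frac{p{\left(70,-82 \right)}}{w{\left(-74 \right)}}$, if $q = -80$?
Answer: $- \frac{1}{33} \approx -0.030303$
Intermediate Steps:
$w{\left(t \right)} = 56 + 4 t$ ($w{\left(t \right)} = 2 \left(\left(28 + t\right) + t\right) = 2 \left(28 + 2 t\right) = 56 + 4 t$)
$r = -11$ ($r = 9 - 20 = -11$)
$p{\left(k,M \right)} = \frac{80}{11}$ ($p{\left(k,M \right)} = - \frac{80}{-11} = \left(-80\right) \left(- \frac{1}{11}\right) = \frac{80}{11}$)
$\frac{p{\left(70,-82 \right)}}{w{\left(-74 \right)}} = \frac{80}{11 \left(56 + 4 \left(-74\right)\right)} = \frac{80}{11 \left(56 - 296\right)} = \frac{80}{11 \left(-240\right)} = \frac{80}{11} \left(- \frac{1}{240}\right) = - \frac{1}{33}$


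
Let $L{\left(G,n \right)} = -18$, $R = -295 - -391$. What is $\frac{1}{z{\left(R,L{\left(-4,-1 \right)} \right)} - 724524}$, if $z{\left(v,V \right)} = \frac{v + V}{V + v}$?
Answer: $- \frac{1}{724523} \approx -1.3802 \cdot 10^{-6}$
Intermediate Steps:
$R = 96$ ($R = -295 + 391 = 96$)
$z{\left(v,V \right)} = 1$ ($z{\left(v,V \right)} = \frac{V + v}{V + v} = 1$)
$\frac{1}{z{\left(R,L{\left(-4,-1 \right)} \right)} - 724524} = \frac{1}{1 - 724524} = \frac{1}{-724523} = - \frac{1}{724523}$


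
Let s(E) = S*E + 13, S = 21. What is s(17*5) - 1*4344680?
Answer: -4342882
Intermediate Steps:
s(E) = 13 + 21*E (s(E) = 21*E + 13 = 13 + 21*E)
s(17*5) - 1*4344680 = (13 + 21*(17*5)) - 1*4344680 = (13 + 21*85) - 4344680 = (13 + 1785) - 4344680 = 1798 - 4344680 = -4342882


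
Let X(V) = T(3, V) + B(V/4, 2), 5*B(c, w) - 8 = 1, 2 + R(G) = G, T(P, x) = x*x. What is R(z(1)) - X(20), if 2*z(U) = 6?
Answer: -2004/5 ≈ -400.80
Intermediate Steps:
z(U) = 3 (z(U) = (1/2)*6 = 3)
T(P, x) = x**2
R(G) = -2 + G
B(c, w) = 9/5 (B(c, w) = 8/5 + (1/5)*1 = 8/5 + 1/5 = 9/5)
X(V) = 9/5 + V**2 (X(V) = V**2 + 9/5 = 9/5 + V**2)
R(z(1)) - X(20) = (-2 + 3) - (9/5 + 20**2) = 1 - (9/5 + 400) = 1 - 1*2009/5 = 1 - 2009/5 = -2004/5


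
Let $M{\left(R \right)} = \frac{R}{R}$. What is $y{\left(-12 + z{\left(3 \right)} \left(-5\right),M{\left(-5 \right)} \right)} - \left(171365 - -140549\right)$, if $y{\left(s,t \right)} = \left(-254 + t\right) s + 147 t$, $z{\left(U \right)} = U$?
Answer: $-304936$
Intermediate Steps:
$M{\left(R \right)} = 1$
$y{\left(s,t \right)} = 147 t + s \left(-254 + t\right)$ ($y{\left(s,t \right)} = s \left(-254 + t\right) + 147 t = 147 t + s \left(-254 + t\right)$)
$y{\left(-12 + z{\left(3 \right)} \left(-5\right),M{\left(-5 \right)} \right)} - \left(171365 - -140549\right) = \left(- 254 \left(-12 + 3 \left(-5\right)\right) + 147 \cdot 1 + \left(-12 + 3 \left(-5\right)\right) 1\right) - \left(171365 - -140549\right) = \left(- 254 \left(-12 - 15\right) + 147 + \left(-12 - 15\right) 1\right) - \left(171365 + 140549\right) = \left(\left(-254\right) \left(-27\right) + 147 - 27\right) - 311914 = \left(6858 + 147 - 27\right) - 311914 = 6978 - 311914 = -304936$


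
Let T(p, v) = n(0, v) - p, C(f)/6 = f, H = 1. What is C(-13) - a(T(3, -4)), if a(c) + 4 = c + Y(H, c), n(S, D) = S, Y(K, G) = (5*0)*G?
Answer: -71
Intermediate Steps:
Y(K, G) = 0 (Y(K, G) = 0*G = 0)
C(f) = 6*f
T(p, v) = -p (T(p, v) = 0 - p = -p)
a(c) = -4 + c (a(c) = -4 + (c + 0) = -4 + c)
C(-13) - a(T(3, -4)) = 6*(-13) - (-4 - 1*3) = -78 - (-4 - 3) = -78 - 1*(-7) = -78 + 7 = -71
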